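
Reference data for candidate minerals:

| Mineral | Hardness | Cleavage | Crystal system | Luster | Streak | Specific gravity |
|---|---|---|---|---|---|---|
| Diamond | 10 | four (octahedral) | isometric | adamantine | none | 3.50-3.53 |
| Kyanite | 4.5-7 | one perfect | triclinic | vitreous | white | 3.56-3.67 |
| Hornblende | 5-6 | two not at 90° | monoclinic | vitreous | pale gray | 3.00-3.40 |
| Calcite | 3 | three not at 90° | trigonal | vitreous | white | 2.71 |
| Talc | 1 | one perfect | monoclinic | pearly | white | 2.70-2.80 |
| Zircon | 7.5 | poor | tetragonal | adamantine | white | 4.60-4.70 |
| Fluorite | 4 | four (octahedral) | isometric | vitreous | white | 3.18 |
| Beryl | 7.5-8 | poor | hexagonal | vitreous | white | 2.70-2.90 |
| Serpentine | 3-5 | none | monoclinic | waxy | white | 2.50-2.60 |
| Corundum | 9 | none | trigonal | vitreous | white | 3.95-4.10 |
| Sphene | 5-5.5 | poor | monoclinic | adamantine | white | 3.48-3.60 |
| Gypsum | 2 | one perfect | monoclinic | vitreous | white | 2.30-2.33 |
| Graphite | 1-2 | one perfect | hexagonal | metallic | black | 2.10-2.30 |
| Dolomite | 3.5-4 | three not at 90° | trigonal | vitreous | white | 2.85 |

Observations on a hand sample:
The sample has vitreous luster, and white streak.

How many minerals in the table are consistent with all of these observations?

7

Vitreous luster rules out Diamond, Talc, Zircon, Serpentine, Sphene, Graphite.
White streak rules out Hornblende.
Remaining candidates: Beryl, Calcite, Corundum, Dolomite, Fluorite, Gypsum, Kyanite.
That is 7 minerals.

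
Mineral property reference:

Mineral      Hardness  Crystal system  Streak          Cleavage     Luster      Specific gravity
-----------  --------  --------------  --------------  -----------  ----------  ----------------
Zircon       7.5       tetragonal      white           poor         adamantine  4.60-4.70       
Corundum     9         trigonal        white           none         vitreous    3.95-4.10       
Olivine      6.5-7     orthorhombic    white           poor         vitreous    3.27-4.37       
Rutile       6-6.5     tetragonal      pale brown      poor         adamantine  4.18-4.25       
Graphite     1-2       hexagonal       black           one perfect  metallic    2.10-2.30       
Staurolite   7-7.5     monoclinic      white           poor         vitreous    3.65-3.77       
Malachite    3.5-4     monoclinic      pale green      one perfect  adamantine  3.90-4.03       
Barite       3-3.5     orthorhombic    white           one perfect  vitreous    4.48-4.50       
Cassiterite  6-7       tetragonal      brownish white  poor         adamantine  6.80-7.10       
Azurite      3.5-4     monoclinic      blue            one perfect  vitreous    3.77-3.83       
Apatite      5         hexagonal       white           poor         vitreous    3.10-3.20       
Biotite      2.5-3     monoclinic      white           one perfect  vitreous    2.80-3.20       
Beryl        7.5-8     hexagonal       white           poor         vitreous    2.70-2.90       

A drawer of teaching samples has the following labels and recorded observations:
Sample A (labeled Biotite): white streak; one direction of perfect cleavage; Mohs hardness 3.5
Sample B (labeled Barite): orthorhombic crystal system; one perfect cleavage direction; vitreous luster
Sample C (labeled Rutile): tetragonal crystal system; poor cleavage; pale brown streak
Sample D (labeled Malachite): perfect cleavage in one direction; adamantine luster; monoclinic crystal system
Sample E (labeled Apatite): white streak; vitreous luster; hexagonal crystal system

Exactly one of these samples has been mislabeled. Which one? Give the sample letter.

A

Sample A: Mohs hardness 3.5 is outside the reference for Biotite (hardness 2.5-3) — mislabeled.
Sample B: all recorded properties match Barite.
Sample C: all recorded properties match Rutile.
Sample D: all recorded properties match Malachite.
Sample E: all recorded properties match Apatite.
Sample A is the mislabeled one.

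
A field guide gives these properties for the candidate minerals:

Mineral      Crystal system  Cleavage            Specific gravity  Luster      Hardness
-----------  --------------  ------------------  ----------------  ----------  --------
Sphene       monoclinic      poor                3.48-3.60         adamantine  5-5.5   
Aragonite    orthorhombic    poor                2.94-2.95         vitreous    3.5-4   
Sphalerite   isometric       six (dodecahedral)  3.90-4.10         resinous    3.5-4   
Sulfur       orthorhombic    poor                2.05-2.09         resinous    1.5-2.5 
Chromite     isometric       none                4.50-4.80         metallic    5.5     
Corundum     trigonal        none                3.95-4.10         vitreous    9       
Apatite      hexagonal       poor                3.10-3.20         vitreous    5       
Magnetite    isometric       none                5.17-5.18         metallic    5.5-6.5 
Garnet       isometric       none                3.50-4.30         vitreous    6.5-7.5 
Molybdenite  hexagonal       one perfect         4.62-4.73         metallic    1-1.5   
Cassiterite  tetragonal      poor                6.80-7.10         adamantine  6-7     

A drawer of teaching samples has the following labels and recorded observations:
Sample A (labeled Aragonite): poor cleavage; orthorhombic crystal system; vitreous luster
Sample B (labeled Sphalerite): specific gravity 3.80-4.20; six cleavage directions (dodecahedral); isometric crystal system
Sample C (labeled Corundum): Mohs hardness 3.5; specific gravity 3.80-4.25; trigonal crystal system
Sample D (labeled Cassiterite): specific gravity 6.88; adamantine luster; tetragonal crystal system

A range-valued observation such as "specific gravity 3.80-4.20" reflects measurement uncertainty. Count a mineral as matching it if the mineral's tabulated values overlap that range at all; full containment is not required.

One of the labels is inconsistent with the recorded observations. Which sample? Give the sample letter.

C

Sample A: observations are consistent with Aragonite.
Sample B: observations are consistent with Sphalerite.
Sample C: Mohs hardness 3.5 is outside the reference for Corundum (hardness 9) — mislabeled.
Sample D: observations are consistent with Cassiterite.
Only sample C is inconsistent with its label.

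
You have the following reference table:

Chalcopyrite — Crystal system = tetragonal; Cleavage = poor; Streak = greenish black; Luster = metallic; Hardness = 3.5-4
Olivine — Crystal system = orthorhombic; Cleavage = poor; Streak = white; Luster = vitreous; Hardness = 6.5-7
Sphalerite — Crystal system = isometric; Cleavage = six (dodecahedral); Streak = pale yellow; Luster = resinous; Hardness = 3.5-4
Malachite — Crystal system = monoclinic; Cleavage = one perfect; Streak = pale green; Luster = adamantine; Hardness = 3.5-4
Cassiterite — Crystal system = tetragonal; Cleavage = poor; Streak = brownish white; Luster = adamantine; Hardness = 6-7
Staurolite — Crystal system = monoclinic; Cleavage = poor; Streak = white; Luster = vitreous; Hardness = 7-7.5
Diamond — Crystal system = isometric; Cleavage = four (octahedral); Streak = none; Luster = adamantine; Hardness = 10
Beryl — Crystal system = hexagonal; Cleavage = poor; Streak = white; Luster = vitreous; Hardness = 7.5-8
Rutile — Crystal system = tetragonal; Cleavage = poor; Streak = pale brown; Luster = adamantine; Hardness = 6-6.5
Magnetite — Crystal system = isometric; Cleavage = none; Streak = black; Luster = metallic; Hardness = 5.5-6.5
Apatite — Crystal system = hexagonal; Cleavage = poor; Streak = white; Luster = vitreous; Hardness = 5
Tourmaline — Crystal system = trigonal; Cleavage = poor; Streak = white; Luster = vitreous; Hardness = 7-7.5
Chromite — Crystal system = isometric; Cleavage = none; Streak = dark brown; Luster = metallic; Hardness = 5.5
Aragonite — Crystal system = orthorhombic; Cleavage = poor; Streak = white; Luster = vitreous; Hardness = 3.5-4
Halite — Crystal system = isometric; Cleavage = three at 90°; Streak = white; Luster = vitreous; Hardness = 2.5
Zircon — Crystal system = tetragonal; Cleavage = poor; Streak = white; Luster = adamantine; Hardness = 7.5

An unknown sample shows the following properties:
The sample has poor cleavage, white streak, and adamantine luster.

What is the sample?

Zircon

Poor cleavage rules out Sphalerite, Malachite, Diamond, Magnetite, Chromite, Halite.
White streak is inconsistent with Chalcopyrite, Cassiterite, Rutile.
Adamantine luster: only Zircon remains.
Zircon is the sole remaining match.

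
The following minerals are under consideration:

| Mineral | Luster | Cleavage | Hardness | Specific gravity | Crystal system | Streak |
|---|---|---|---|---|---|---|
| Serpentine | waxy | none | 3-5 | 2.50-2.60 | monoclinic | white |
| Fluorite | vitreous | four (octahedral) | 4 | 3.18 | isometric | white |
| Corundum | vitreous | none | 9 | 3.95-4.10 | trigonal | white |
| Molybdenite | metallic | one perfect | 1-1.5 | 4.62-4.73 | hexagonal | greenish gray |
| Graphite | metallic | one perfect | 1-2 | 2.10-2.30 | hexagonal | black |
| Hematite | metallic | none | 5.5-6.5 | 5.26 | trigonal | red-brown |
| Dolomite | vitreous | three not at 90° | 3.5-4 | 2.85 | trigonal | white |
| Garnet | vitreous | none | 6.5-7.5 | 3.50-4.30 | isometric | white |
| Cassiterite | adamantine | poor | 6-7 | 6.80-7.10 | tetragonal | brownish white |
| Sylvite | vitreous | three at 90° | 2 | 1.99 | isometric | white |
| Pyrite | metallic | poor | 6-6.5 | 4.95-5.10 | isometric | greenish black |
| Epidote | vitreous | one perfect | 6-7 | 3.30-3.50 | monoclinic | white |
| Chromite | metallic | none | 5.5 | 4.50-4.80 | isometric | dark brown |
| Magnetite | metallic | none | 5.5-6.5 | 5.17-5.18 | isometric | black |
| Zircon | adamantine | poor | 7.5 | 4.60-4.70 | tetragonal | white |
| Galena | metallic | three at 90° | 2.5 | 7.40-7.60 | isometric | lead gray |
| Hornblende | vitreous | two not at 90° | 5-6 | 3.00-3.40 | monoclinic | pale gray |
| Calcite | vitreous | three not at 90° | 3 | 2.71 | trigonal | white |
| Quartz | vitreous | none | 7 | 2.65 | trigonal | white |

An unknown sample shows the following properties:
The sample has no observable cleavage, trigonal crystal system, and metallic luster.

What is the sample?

No observable cleavage — narrows the field to Serpentine, Corundum, Hematite, Garnet, Chromite, Magnetite, Quartz.
Trigonal crystal system — leaves Corundum, Hematite, Quartz.
Metallic luster — only Hematite remains.
Hematite is the sole remaining match.

Hematite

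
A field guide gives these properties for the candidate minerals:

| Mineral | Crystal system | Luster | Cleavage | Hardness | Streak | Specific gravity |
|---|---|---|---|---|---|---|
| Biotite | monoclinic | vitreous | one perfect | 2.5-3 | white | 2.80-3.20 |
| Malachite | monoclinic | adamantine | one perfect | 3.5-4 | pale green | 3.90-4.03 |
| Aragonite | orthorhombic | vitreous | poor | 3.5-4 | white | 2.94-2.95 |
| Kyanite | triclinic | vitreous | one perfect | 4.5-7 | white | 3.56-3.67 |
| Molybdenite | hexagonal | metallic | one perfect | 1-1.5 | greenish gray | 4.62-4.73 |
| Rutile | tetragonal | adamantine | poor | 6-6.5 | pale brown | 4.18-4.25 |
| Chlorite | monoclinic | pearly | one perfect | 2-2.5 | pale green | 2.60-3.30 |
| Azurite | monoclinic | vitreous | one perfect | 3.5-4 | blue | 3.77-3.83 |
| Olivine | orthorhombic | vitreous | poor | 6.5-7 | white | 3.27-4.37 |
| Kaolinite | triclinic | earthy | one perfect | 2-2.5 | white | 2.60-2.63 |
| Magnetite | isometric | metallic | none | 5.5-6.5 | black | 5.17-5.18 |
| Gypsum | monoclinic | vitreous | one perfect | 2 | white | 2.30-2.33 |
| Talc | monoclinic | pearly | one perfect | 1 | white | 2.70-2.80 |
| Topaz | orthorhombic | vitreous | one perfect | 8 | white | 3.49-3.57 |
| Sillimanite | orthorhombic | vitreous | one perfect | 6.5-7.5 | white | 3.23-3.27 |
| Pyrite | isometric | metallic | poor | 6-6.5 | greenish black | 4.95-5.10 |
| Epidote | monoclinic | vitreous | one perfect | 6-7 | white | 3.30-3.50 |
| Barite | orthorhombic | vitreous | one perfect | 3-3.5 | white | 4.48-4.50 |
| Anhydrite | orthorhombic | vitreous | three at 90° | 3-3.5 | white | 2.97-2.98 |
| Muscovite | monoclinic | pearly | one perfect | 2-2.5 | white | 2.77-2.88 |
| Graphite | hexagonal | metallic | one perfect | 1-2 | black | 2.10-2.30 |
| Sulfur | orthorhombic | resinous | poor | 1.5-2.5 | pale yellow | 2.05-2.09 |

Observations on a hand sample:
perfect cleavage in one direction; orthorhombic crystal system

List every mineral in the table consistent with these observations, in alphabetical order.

Perfect cleavage in one direction: only Biotite, Malachite, Kyanite, Molybdenite, Chlorite, Azurite, Kaolinite, Gypsum, Talc, Topaz, Sillimanite, Epidote, Barite, Muscovite, Graphite remain.
Orthorhombic crystal system: narrows the field to Topaz, Sillimanite, Barite.
Remaining candidates: Barite, Sillimanite, Topaz.

Barite, Sillimanite, Topaz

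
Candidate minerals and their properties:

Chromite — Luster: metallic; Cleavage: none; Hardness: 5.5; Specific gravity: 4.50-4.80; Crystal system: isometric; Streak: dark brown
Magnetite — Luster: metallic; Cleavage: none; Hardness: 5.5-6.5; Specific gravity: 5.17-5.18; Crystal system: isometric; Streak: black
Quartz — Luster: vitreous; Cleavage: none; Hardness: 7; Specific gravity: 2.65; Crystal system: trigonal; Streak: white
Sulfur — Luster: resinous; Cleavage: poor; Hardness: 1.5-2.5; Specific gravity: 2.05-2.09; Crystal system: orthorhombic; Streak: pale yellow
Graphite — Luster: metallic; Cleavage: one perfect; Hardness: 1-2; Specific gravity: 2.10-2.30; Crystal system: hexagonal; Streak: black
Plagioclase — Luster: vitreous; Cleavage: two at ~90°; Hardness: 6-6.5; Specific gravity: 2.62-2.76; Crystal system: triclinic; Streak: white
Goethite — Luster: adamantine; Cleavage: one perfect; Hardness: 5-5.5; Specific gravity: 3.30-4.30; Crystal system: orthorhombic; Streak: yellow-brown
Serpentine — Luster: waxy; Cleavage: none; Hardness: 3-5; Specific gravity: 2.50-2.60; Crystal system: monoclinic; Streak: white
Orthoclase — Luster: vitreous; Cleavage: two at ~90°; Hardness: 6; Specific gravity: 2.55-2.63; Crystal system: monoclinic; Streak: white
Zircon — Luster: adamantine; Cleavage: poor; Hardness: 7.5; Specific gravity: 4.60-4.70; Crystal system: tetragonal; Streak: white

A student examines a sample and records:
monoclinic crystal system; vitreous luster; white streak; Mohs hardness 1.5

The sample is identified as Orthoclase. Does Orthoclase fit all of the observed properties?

Monoclinic crystal system — fits Orthoclase (monoclinic system).
Vitreous luster — fits Orthoclase (vitreous luster).
White streak — fits Orthoclase (white streak).
Mohs hardness 1.5 — Orthoclase has hardness 6; inconsistent.
Orthoclase is excluded by the hardness.

Inconsistent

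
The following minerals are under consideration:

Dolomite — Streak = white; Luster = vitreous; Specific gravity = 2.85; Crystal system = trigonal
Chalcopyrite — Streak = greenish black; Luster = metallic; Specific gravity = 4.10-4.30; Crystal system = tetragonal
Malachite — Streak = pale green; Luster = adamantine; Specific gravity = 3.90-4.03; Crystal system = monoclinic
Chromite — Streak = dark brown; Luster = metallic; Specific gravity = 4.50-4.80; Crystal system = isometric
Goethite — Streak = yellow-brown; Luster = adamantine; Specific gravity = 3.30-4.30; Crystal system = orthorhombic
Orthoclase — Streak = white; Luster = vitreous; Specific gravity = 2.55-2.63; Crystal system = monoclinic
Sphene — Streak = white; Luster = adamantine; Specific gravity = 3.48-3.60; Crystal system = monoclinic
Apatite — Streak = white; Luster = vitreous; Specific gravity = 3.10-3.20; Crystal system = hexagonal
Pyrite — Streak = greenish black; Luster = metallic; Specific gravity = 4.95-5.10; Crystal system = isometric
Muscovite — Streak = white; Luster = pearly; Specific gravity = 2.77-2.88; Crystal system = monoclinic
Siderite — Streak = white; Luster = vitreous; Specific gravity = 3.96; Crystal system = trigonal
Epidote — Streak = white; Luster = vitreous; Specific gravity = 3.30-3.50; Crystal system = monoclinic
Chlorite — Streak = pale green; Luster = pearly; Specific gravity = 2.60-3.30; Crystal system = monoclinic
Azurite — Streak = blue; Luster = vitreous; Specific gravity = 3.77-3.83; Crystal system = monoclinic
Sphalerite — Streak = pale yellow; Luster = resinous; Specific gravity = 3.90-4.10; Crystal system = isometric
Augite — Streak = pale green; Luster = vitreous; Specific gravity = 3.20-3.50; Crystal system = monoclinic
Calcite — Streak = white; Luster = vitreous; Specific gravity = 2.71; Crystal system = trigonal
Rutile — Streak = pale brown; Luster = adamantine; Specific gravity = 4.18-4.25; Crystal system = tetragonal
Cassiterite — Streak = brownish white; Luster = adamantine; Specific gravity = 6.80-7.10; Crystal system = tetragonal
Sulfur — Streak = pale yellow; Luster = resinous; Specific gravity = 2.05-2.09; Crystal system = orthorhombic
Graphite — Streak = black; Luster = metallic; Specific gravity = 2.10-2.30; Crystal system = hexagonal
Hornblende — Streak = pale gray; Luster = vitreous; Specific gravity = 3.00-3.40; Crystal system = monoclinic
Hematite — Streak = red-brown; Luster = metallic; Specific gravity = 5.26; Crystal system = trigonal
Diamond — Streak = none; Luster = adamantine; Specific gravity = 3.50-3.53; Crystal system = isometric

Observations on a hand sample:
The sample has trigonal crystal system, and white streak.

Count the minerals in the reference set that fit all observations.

Trigonal crystal system: only Dolomite, Siderite, Calcite, Hematite remain.
White streak is inconsistent with Hematite.
Consistent with every observation: Calcite, Dolomite, Siderite.
That is 3 minerals.

3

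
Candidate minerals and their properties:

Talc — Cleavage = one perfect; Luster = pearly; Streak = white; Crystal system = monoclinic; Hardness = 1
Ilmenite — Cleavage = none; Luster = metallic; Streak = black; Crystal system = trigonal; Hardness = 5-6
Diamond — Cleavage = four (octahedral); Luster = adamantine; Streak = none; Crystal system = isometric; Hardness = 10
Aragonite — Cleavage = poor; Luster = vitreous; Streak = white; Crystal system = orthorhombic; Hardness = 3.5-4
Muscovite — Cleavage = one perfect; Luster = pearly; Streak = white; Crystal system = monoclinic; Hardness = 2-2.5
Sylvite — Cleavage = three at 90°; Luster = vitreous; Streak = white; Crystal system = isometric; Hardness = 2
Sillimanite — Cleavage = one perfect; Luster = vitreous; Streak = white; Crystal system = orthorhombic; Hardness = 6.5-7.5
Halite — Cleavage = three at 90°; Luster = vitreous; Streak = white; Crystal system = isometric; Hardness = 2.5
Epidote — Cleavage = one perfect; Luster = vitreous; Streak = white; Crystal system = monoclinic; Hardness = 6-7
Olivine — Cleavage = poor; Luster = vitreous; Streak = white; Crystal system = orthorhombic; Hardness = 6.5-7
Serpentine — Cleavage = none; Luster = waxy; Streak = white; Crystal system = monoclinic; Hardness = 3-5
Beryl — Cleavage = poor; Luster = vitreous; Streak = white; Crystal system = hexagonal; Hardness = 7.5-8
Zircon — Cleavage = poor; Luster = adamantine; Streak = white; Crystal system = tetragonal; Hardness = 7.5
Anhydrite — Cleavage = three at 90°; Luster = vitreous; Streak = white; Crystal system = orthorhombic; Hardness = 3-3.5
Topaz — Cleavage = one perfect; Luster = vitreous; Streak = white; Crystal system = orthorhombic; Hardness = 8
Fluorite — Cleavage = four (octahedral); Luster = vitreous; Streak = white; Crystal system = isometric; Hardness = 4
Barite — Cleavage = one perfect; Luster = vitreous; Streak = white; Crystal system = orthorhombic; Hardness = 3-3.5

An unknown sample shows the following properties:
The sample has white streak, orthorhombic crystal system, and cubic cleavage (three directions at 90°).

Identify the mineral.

White streak excludes Ilmenite, Diamond.
Orthorhombic crystal system: only Aragonite, Sillimanite, Olivine, Anhydrite, Topaz, Barite remain.
Cubic cleavage (three directions at 90°): leaves Anhydrite.
Only Anhydrite satisfies all observations.

Anhydrite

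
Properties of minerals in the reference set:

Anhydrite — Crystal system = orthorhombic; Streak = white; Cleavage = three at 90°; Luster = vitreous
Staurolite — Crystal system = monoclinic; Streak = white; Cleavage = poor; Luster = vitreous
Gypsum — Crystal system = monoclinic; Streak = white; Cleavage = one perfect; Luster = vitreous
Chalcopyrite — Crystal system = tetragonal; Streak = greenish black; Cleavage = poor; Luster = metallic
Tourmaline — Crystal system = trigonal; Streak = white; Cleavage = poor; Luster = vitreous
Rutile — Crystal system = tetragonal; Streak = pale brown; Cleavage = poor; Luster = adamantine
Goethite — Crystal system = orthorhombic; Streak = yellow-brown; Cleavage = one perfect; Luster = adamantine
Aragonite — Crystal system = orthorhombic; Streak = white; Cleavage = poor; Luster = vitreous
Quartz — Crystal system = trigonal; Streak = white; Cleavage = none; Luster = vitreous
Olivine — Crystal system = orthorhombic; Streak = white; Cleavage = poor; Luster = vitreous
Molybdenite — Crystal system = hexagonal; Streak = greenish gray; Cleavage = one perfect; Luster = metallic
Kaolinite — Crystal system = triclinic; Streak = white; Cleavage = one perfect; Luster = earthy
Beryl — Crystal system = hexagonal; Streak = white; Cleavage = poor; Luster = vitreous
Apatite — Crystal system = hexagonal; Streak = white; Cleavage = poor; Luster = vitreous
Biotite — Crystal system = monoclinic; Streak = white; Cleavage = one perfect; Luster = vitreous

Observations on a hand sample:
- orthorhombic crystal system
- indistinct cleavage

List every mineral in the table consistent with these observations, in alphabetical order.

Aragonite, Olivine

Orthorhombic crystal system: Anhydrite, Goethite, Aragonite, Olivine remain.
Indistinct cleavage is inconsistent with Anhydrite, Goethite.
Consistent with every observation: Aragonite, Olivine.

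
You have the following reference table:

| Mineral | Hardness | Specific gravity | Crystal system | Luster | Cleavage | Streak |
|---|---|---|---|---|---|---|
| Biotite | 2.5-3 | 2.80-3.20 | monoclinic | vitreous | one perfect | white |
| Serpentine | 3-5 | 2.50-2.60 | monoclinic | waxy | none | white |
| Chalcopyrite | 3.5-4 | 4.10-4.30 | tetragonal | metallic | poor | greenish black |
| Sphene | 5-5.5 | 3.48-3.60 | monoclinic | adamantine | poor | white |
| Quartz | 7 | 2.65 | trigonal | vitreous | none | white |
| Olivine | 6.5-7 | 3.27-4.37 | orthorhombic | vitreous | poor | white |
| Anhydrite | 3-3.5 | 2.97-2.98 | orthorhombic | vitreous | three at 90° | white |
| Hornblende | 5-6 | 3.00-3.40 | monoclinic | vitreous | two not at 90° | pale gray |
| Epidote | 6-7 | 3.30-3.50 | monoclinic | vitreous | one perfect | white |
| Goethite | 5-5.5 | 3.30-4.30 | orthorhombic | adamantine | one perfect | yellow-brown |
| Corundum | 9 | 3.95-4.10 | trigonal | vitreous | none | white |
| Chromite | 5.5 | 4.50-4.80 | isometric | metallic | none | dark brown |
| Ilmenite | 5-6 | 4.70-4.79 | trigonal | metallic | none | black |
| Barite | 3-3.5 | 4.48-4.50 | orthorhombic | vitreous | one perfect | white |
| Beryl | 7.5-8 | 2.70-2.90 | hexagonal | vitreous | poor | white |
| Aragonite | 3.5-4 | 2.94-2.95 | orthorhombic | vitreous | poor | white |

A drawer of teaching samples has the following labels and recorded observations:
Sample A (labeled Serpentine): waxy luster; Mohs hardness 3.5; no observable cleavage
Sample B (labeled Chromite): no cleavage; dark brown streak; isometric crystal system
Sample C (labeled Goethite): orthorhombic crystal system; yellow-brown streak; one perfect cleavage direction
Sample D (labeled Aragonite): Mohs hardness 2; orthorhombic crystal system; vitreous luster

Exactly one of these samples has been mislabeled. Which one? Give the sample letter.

Sample A: observations are consistent with Serpentine.
Sample B: observations are consistent with Chromite.
Sample C: observations are consistent with Goethite.
Sample D: Mohs hardness 2 is outside the reference for Aragonite (hardness 3.5-4) — mislabeled.
Sample D is the mislabeled one.

D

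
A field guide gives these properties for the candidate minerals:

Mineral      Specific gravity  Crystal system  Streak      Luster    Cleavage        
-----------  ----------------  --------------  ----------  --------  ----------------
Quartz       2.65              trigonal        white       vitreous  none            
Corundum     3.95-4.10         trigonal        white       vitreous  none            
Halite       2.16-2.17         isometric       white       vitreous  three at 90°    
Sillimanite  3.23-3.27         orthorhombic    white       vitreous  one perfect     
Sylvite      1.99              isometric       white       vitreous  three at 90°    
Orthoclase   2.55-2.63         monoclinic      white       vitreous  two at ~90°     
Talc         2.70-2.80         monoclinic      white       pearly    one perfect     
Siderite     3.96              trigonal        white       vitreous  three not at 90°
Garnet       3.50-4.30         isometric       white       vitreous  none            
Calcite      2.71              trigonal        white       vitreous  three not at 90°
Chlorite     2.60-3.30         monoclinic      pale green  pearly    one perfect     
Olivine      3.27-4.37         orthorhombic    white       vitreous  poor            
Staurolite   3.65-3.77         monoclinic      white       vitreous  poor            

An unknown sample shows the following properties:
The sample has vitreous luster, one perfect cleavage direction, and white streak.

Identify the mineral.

Vitreous luster rules out Talc, Chlorite.
One perfect cleavage direction — Sillimanite remains.
White streak — all remaining candidates fit.
The only mineral consistent with every observation is Sillimanite.

Sillimanite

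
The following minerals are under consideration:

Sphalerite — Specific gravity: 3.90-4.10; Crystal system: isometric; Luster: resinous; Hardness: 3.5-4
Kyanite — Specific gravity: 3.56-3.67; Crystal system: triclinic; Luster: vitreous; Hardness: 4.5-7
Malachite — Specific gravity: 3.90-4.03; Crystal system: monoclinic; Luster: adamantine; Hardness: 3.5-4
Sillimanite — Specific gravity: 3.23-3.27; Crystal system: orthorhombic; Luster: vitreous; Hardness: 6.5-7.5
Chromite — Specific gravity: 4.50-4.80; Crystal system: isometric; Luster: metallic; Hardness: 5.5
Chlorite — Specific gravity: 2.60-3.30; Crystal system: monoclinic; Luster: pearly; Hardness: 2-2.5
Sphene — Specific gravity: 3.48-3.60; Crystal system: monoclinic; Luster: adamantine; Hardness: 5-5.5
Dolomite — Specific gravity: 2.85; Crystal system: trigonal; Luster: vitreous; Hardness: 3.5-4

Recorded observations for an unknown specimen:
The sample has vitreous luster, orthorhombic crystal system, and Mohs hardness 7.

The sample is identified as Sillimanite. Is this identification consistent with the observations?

Yes

Vitreous luster — agrees with Sillimanite (vitreous luster).
Orthorhombic crystal system — agrees with Sillimanite (orthorhombic system).
Mohs hardness 7 — agrees with Sillimanite (hardness 6.5-7.5).
All observations are consistent with the tabulated values for Sillimanite.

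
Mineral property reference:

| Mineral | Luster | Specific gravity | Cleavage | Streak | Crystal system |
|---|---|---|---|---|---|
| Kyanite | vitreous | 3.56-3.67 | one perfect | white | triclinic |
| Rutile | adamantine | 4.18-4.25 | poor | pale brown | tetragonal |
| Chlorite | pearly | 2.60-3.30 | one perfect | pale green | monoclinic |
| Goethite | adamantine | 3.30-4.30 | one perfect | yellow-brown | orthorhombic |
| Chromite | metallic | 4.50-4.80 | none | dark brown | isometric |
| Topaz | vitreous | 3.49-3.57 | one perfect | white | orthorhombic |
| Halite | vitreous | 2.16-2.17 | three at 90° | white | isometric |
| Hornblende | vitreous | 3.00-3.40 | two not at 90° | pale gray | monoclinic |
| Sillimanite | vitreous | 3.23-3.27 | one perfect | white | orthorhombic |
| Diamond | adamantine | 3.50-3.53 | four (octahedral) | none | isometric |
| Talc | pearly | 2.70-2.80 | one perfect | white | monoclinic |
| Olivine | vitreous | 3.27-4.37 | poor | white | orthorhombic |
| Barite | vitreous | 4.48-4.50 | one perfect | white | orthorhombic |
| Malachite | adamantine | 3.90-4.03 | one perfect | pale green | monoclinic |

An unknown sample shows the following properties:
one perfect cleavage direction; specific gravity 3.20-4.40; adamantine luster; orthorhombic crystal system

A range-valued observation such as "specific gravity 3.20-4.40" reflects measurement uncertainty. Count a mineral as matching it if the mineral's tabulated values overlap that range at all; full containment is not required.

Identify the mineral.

One perfect cleavage direction excludes Rutile, Chromite, Halite, Hornblende, Diamond, Olivine.
Specific gravity 3.20-4.40 excludes Talc, Barite.
Adamantine luster — narrows the field to Goethite, Malachite.
Orthorhombic crystal system eliminates Malachite.
Goethite is the sole remaining match.

Goethite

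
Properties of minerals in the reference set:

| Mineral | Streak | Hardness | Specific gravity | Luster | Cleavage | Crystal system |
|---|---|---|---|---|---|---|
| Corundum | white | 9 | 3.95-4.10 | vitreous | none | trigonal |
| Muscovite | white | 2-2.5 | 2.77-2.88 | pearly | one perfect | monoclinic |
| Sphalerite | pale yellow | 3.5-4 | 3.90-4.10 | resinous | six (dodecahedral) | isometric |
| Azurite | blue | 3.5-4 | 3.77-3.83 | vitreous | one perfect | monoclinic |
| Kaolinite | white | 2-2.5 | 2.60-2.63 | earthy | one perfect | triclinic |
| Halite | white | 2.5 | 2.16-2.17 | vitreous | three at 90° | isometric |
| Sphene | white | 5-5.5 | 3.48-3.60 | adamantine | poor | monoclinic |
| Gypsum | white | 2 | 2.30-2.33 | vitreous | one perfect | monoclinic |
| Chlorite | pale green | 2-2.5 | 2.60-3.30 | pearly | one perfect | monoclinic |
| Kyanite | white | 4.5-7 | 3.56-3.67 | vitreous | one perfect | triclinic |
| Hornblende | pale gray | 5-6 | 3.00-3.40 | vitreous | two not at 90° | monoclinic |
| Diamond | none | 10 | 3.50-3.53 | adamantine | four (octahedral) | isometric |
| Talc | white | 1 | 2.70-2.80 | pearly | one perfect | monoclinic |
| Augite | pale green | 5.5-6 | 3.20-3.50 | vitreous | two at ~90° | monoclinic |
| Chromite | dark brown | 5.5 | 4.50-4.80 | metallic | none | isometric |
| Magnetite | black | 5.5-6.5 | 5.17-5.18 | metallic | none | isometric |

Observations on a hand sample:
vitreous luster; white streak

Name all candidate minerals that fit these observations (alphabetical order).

Vitreous luster: leaves Corundum, Azurite, Halite, Gypsum, Kyanite, Hornblende, Augite.
White streak is inconsistent with Azurite, Hornblende, Augite.
The minerals that satisfy all observations are Corundum, Gypsum, Halite, Kyanite.

Corundum, Gypsum, Halite, Kyanite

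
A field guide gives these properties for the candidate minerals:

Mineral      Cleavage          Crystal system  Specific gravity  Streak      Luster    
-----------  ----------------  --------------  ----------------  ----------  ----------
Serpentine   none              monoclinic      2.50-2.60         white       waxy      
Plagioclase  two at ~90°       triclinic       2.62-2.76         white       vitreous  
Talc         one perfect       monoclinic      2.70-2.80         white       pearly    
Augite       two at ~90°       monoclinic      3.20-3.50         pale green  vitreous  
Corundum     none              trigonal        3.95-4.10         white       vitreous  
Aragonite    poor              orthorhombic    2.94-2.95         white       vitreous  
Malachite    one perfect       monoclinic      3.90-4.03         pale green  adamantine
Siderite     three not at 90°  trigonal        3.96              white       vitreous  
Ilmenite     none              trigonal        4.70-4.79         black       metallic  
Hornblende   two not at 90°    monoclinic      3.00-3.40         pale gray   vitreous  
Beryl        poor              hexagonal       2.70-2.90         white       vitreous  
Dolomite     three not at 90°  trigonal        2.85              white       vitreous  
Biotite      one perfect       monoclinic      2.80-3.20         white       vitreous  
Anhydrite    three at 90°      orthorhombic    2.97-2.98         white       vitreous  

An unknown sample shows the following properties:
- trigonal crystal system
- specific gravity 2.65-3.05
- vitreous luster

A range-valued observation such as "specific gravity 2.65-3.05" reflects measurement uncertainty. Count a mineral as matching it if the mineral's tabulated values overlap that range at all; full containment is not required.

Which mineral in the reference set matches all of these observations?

Dolomite

Trigonal crystal system: narrows the field to Corundum, Siderite, Ilmenite, Dolomite.
Specific gravity 2.65-3.05: leaves Dolomite.
Vitreous luster: no further eliminations.
Dolomite is the sole remaining match.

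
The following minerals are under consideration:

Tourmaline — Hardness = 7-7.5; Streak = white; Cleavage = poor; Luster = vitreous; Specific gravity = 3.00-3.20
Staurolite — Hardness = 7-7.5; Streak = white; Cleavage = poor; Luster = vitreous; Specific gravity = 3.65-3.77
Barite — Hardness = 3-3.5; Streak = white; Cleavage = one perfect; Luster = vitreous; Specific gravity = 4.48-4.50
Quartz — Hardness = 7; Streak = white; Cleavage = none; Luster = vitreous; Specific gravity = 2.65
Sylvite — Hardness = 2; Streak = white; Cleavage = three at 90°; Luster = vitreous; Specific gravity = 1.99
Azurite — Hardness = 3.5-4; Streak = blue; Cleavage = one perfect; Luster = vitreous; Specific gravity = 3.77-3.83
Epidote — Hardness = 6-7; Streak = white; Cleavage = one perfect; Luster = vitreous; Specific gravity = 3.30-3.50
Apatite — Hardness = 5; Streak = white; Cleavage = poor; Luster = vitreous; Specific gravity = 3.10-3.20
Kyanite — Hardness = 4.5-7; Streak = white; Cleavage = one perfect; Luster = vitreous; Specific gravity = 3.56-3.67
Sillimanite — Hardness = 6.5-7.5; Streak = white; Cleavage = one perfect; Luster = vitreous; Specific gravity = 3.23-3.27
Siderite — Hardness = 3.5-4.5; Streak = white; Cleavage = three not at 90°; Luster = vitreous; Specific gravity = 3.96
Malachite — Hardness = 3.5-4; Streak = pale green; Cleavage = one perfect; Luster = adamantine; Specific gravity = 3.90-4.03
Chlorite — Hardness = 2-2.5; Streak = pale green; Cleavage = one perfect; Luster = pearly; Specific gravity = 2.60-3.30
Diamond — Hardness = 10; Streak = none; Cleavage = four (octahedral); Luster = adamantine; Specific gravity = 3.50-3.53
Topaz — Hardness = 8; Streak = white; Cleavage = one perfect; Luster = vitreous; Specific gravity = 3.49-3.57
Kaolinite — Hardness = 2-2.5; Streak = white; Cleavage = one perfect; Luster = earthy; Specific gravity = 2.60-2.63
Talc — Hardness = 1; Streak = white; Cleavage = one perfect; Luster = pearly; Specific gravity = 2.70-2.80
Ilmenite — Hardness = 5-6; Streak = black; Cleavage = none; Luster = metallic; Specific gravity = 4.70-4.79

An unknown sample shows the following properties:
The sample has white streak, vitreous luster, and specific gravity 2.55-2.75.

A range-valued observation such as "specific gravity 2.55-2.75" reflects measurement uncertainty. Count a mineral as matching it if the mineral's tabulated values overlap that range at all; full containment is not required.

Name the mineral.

White streak rules out Azurite, Malachite, Chlorite, Diamond, Ilmenite.
Vitreous luster eliminates Kaolinite, Talc.
Specific gravity 2.55-2.75: only Quartz remains.
Quartz is the sole remaining match.

Quartz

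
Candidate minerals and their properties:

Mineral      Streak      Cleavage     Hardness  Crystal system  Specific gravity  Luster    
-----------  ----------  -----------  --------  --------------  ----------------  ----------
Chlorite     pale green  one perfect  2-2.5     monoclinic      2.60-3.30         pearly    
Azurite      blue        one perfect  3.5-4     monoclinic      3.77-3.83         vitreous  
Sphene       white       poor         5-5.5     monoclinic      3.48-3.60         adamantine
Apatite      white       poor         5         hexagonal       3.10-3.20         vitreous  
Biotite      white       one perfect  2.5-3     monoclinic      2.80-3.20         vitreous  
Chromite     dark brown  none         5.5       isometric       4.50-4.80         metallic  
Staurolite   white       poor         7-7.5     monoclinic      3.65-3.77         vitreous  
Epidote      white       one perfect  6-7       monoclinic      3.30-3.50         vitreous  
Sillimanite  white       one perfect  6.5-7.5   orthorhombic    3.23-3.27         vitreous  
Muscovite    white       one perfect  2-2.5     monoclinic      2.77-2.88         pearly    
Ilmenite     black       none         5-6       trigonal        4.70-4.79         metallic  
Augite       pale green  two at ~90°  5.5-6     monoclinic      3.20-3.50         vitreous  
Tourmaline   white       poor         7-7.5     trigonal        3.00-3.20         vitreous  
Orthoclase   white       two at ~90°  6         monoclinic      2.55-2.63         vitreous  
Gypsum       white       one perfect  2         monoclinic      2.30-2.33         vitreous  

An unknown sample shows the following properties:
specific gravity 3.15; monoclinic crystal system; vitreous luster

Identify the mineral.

Specific gravity 3.15 — leaves Chlorite, Apatite, Biotite, Tourmaline.
Monoclinic crystal system eliminates Apatite, Tourmaline.
Vitreous luster rules out Chlorite.
Only Biotite satisfies all observations.

Biotite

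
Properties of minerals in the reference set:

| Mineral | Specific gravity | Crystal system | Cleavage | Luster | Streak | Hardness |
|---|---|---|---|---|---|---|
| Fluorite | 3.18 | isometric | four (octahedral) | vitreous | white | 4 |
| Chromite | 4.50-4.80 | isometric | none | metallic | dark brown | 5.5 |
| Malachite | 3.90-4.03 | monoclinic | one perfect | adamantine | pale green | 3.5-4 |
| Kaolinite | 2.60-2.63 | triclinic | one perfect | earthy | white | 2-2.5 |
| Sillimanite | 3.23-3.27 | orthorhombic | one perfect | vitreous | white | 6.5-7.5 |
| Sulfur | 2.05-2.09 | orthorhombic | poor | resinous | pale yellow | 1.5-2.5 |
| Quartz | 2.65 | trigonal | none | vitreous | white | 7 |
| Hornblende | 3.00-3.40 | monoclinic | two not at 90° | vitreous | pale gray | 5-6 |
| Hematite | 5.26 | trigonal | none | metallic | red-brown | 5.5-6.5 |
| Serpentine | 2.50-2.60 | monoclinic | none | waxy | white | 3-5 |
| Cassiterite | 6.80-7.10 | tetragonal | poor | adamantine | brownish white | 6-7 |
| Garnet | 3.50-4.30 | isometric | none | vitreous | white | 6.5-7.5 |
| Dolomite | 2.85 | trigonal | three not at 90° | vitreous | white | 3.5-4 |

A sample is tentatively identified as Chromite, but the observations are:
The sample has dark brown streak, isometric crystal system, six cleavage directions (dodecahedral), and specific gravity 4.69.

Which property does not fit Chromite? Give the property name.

cleavage

Dark brown streak: Chromite has dark brown streak — agrees.
Isometric crystal system: Chromite has isometric system — agrees.
Six cleavage directions (dodecahedral): Chromite has cleavage none — does not match.
Specific gravity 4.69: Chromite has SG 4.50-4.80 — agrees.
Only the cleavage is inconsistent.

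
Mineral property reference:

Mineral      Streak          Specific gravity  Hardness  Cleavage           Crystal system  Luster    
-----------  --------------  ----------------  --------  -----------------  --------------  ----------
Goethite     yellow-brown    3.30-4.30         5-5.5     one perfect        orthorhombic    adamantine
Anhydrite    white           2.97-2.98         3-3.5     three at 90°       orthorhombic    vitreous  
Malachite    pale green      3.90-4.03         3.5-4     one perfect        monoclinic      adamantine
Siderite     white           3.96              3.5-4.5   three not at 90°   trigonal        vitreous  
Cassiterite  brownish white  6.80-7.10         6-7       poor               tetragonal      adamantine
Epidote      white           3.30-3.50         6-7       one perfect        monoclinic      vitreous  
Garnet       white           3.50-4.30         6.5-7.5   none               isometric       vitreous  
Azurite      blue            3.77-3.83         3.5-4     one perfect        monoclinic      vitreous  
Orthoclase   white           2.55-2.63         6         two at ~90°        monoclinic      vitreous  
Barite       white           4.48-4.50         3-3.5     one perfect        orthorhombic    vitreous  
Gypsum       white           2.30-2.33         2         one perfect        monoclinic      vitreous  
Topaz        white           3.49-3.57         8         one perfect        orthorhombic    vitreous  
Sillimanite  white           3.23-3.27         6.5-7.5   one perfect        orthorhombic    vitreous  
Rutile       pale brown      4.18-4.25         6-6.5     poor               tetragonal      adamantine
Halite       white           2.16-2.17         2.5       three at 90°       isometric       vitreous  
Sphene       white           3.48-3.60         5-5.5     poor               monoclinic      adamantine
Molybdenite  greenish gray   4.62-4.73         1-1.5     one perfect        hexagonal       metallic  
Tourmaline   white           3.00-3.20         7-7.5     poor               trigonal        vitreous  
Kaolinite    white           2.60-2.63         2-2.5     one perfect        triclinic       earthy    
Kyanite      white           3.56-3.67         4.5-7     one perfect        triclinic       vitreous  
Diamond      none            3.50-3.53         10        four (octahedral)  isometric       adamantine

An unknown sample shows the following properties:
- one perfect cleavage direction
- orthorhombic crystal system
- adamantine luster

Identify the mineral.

Goethite

One perfect cleavage direction — narrows the field to Goethite, Malachite, Epidote, Azurite, Barite, Gypsum, Topaz, Sillimanite, Molybdenite, Kaolinite, Kyanite.
Orthorhombic crystal system — narrows the field to Goethite, Barite, Topaz, Sillimanite.
Adamantine luster — only Goethite remains.
The only mineral consistent with every observation is Goethite.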